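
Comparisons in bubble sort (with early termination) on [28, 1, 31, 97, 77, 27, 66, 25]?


Algorithm: bubble sort (with early termination)
Input: [28, 1, 31, 97, 77, 27, 66, 25]
Sorted: [1, 25, 27, 28, 31, 66, 77, 97]

28


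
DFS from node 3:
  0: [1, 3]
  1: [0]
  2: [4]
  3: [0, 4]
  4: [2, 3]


Visit 3, push [4, 0]
Visit 0, push [1]
Visit 1, push []
Visit 4, push [2]
Visit 2, push []

DFS order: [3, 0, 1, 4, 2]


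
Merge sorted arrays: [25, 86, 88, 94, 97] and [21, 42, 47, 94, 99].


Take 21 from B
Take 25 from A
Take 42 from B
Take 47 from B
Take 86 from A
Take 88 from A
Take 94 from A
Take 94 from B
Take 97 from A

Merged: [21, 25, 42, 47, 86, 88, 94, 94, 97, 99]


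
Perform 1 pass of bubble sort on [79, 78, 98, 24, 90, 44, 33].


Initial: [79, 78, 98, 24, 90, 44, 33]
Pass 1: [78, 79, 24, 90, 44, 33, 98] (5 swaps)

After 1 pass: [78, 79, 24, 90, 44, 33, 98]


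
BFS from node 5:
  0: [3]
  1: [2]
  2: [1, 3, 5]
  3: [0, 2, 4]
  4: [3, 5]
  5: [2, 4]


Visit 5, enqueue [2, 4]
Visit 2, enqueue [1, 3]
Visit 4, enqueue []
Visit 1, enqueue []
Visit 3, enqueue [0]
Visit 0, enqueue []

BFS order: [5, 2, 4, 1, 3, 0]


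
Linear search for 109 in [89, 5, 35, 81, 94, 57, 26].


i=0: 89!=109
i=1: 5!=109
i=2: 35!=109
i=3: 81!=109
i=4: 94!=109
i=5: 57!=109
i=6: 26!=109

Not found, 7 comps


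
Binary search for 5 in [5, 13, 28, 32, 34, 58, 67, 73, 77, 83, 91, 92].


Step 1: lo=0, hi=11, mid=5, val=58
Step 2: lo=0, hi=4, mid=2, val=28
Step 3: lo=0, hi=1, mid=0, val=5

Found at index 0


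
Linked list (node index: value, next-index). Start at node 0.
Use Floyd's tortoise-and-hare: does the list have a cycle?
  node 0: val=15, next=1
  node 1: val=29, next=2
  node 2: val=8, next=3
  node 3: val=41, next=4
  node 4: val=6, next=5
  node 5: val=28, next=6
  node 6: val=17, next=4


Floyd's tortoise (slow, +1) and hare (fast, +2):
  init: slow=0, fast=0
  step 1: slow=1, fast=2
  step 2: slow=2, fast=4
  step 3: slow=3, fast=6
  step 4: slow=4, fast=5
  step 5: slow=5, fast=4
  step 6: slow=6, fast=6
  slow == fast at node 6: cycle detected

Cycle: yes


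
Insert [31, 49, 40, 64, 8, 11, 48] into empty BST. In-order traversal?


Insert 31: root
Insert 49: R from 31
Insert 40: R from 31 -> L from 49
Insert 64: R from 31 -> R from 49
Insert 8: L from 31
Insert 11: L from 31 -> R from 8
Insert 48: R from 31 -> L from 49 -> R from 40

In-order: [8, 11, 31, 40, 48, 49, 64]


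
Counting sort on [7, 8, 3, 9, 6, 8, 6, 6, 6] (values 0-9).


Input: [7, 8, 3, 9, 6, 8, 6, 6, 6]
Counts: [0, 0, 0, 1, 0, 0, 4, 1, 2, 1]

Sorted: [3, 6, 6, 6, 6, 7, 8, 8, 9]


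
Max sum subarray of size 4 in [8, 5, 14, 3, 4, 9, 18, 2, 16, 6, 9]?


[0:4]: 30
[1:5]: 26
[2:6]: 30
[3:7]: 34
[4:8]: 33
[5:9]: 45
[6:10]: 42
[7:11]: 33

Max: 45 at [5:9]


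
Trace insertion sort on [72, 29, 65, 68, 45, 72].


Initial: [72, 29, 65, 68, 45, 72]
Insert 29: [29, 72, 65, 68, 45, 72]
Insert 65: [29, 65, 72, 68, 45, 72]
Insert 68: [29, 65, 68, 72, 45, 72]
Insert 45: [29, 45, 65, 68, 72, 72]
Insert 72: [29, 45, 65, 68, 72, 72]

Sorted: [29, 45, 65, 68, 72, 72]


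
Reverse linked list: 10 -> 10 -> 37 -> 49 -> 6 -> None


Step 1: curr=10, set curr.next=prev(None) | reversed so far: 10
Step 2: curr=10, set curr.next=prev(10) | reversed so far: 10 -> 10
Step 3: curr=37, set curr.next=prev(10) | reversed so far: 37 -> 10 -> 10
Step 4: curr=49, set curr.next=prev(37) | reversed so far: 49 -> 37 -> 10 -> 10
Step 5: curr=6, set curr.next=prev(49) | reversed so far: 6 -> 49 -> 37 -> 10 -> 10

6 -> 49 -> 37 -> 10 -> 10 -> None


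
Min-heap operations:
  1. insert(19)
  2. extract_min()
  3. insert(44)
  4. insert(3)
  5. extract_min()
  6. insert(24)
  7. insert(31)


insert(19) -> [19]
extract_min()->19, []
insert(44) -> [44]
insert(3) -> [3, 44]
extract_min()->3, [44]
insert(24) -> [24, 44]
insert(31) -> [24, 44, 31]

Final heap: [24, 44, 31]


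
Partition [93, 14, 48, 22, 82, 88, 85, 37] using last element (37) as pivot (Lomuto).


Pivot: 37
  14 <= 37: swap -> [14, 93, 48, 22, 82, 88, 85, 37]
  22 <= 37: swap -> [14, 22, 48, 93, 82, 88, 85, 37]
Place pivot at 2: [14, 22, 37, 93, 82, 88, 85, 48]

Partitioned: [14, 22, 37, 93, 82, 88, 85, 48]


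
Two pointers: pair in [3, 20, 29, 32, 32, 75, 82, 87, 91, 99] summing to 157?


lo=0(3)+hi=9(99)=102
lo=1(20)+hi=9(99)=119
lo=2(29)+hi=9(99)=128
lo=3(32)+hi=9(99)=131
lo=4(32)+hi=9(99)=131
lo=5(75)+hi=9(99)=174
lo=5(75)+hi=8(91)=166
lo=5(75)+hi=7(87)=162
lo=5(75)+hi=6(82)=157

Yes: 75+82=157


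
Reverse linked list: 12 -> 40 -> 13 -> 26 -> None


Step 1: curr=12, set curr.next=prev(None) | reversed so far: 12
Step 2: curr=40, set curr.next=prev(12) | reversed so far: 40 -> 12
Step 3: curr=13, set curr.next=prev(40) | reversed so far: 13 -> 40 -> 12
Step 4: curr=26, set curr.next=prev(13) | reversed so far: 26 -> 13 -> 40 -> 12

26 -> 13 -> 40 -> 12 -> None


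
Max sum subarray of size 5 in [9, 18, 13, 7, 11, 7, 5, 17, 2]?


[0:5]: 58
[1:6]: 56
[2:7]: 43
[3:8]: 47
[4:9]: 42

Max: 58 at [0:5]


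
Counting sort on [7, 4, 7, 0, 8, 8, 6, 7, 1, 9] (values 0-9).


Input: [7, 4, 7, 0, 8, 8, 6, 7, 1, 9]
Counts: [1, 1, 0, 0, 1, 0, 1, 3, 2, 1]

Sorted: [0, 1, 4, 6, 7, 7, 7, 8, 8, 9]


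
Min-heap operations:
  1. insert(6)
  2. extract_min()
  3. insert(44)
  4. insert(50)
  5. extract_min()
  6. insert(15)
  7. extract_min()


insert(6) -> [6]
extract_min()->6, []
insert(44) -> [44]
insert(50) -> [44, 50]
extract_min()->44, [50]
insert(15) -> [15, 50]
extract_min()->15, [50]

Final heap: [50]


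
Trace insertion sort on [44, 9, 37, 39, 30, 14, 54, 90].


Initial: [44, 9, 37, 39, 30, 14, 54, 90]
Insert 9: [9, 44, 37, 39, 30, 14, 54, 90]
Insert 37: [9, 37, 44, 39, 30, 14, 54, 90]
Insert 39: [9, 37, 39, 44, 30, 14, 54, 90]
Insert 30: [9, 30, 37, 39, 44, 14, 54, 90]
Insert 14: [9, 14, 30, 37, 39, 44, 54, 90]
Insert 54: [9, 14, 30, 37, 39, 44, 54, 90]
Insert 90: [9, 14, 30, 37, 39, 44, 54, 90]

Sorted: [9, 14, 30, 37, 39, 44, 54, 90]


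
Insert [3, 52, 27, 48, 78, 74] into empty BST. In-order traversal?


Insert 3: root
Insert 52: R from 3
Insert 27: R from 3 -> L from 52
Insert 48: R from 3 -> L from 52 -> R from 27
Insert 78: R from 3 -> R from 52
Insert 74: R from 3 -> R from 52 -> L from 78

In-order: [3, 27, 48, 52, 74, 78]


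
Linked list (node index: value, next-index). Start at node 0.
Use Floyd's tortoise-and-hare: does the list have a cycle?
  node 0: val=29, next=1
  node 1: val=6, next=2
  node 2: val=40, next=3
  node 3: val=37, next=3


Floyd's tortoise (slow, +1) and hare (fast, +2):
  init: slow=0, fast=0
  step 1: slow=1, fast=2
  step 2: slow=2, fast=3
  step 3: slow=3, fast=3
  slow == fast at node 3: cycle detected

Cycle: yes


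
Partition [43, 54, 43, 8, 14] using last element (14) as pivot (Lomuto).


Pivot: 14
  8 <= 14: swap -> [8, 54, 43, 43, 14]
Place pivot at 1: [8, 14, 43, 43, 54]

Partitioned: [8, 14, 43, 43, 54]


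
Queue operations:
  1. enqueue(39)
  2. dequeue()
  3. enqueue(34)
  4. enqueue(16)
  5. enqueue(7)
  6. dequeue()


enqueue(39) -> [39]
dequeue()->39, []
enqueue(34) -> [34]
enqueue(16) -> [34, 16]
enqueue(7) -> [34, 16, 7]
dequeue()->34, [16, 7]

Final queue: [16, 7]


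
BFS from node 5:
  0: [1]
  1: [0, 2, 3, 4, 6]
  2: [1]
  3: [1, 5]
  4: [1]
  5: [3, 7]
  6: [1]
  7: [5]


Visit 5, enqueue [3, 7]
Visit 3, enqueue [1]
Visit 7, enqueue []
Visit 1, enqueue [0, 2, 4, 6]
Visit 0, enqueue []
Visit 2, enqueue []
Visit 4, enqueue []
Visit 6, enqueue []

BFS order: [5, 3, 7, 1, 0, 2, 4, 6]


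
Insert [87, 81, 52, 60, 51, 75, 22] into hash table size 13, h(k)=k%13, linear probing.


Insert 87: h=9 -> slot 9
Insert 81: h=3 -> slot 3
Insert 52: h=0 -> slot 0
Insert 60: h=8 -> slot 8
Insert 51: h=12 -> slot 12
Insert 75: h=10 -> slot 10
Insert 22: h=9, 2 probes -> slot 11

Table: [52, None, None, 81, None, None, None, None, 60, 87, 75, 22, 51]


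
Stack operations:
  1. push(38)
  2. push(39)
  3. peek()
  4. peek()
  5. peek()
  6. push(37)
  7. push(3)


push(38) -> [38]
push(39) -> [38, 39]
peek()->39
peek()->39
peek()->39
push(37) -> [38, 39, 37]
push(3) -> [38, 39, 37, 3]

Final stack: [38, 39, 37, 3]


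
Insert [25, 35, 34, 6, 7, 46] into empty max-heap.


Insert 25: [25]
Insert 35: [35, 25]
Insert 34: [35, 25, 34]
Insert 6: [35, 25, 34, 6]
Insert 7: [35, 25, 34, 6, 7]
Insert 46: [46, 25, 35, 6, 7, 34]

Final heap: [46, 25, 35, 6, 7, 34]


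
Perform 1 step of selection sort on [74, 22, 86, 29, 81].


Initial: [74, 22, 86, 29, 81]
Step 1: min=22 at 1
  Swap: [22, 74, 86, 29, 81]

After 1 step: [22, 74, 86, 29, 81]


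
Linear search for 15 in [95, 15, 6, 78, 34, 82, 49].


i=0: 95!=15
i=1: 15==15 found!

Found at 1, 2 comps


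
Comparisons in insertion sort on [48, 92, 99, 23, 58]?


Algorithm: insertion sort
Input: [48, 92, 99, 23, 58]
Sorted: [23, 48, 58, 92, 99]

8


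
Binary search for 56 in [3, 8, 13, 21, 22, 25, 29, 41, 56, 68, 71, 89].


Step 1: lo=0, hi=11, mid=5, val=25
Step 2: lo=6, hi=11, mid=8, val=56

Found at index 8


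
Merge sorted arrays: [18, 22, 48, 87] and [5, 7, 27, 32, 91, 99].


Take 5 from B
Take 7 from B
Take 18 from A
Take 22 from A
Take 27 from B
Take 32 from B
Take 48 from A
Take 87 from A

Merged: [5, 7, 18, 22, 27, 32, 48, 87, 91, 99]


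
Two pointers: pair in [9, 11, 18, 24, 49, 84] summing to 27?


lo=0(9)+hi=5(84)=93
lo=0(9)+hi=4(49)=58
lo=0(9)+hi=3(24)=33
lo=0(9)+hi=2(18)=27

Yes: 9+18=27


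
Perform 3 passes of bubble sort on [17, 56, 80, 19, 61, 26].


Initial: [17, 56, 80, 19, 61, 26]
Pass 1: [17, 56, 19, 61, 26, 80] (3 swaps)
Pass 2: [17, 19, 56, 26, 61, 80] (2 swaps)
Pass 3: [17, 19, 26, 56, 61, 80] (1 swaps)

After 3 passes: [17, 19, 26, 56, 61, 80]


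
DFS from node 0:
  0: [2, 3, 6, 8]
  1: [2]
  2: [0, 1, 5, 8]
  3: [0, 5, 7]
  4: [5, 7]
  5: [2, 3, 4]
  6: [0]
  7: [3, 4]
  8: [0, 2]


Visit 0, push [8, 6, 3, 2]
Visit 2, push [8, 5, 1]
Visit 1, push []
Visit 5, push [4, 3]
Visit 3, push [7]
Visit 7, push [4]
Visit 4, push []
Visit 8, push []
Visit 6, push []

DFS order: [0, 2, 1, 5, 3, 7, 4, 8, 6]


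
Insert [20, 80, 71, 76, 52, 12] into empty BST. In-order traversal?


Insert 20: root
Insert 80: R from 20
Insert 71: R from 20 -> L from 80
Insert 76: R from 20 -> L from 80 -> R from 71
Insert 52: R from 20 -> L from 80 -> L from 71
Insert 12: L from 20

In-order: [12, 20, 52, 71, 76, 80]


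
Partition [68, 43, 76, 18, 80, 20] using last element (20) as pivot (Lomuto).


Pivot: 20
  18 <= 20: swap -> [18, 43, 76, 68, 80, 20]
Place pivot at 1: [18, 20, 76, 68, 80, 43]

Partitioned: [18, 20, 76, 68, 80, 43]


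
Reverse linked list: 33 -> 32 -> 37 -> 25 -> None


Step 1: curr=33, set curr.next=prev(None) | reversed so far: 33
Step 2: curr=32, set curr.next=prev(33) | reversed so far: 32 -> 33
Step 3: curr=37, set curr.next=prev(32) | reversed so far: 37 -> 32 -> 33
Step 4: curr=25, set curr.next=prev(37) | reversed so far: 25 -> 37 -> 32 -> 33

25 -> 37 -> 32 -> 33 -> None


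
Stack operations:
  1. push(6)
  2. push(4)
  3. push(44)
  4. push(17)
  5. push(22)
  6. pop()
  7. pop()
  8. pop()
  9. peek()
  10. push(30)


push(6) -> [6]
push(4) -> [6, 4]
push(44) -> [6, 4, 44]
push(17) -> [6, 4, 44, 17]
push(22) -> [6, 4, 44, 17, 22]
pop()->22, [6, 4, 44, 17]
pop()->17, [6, 4, 44]
pop()->44, [6, 4]
peek()->4
push(30) -> [6, 4, 30]

Final stack: [6, 4, 30]


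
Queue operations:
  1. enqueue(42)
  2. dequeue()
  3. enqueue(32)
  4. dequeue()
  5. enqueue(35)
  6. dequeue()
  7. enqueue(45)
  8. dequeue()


enqueue(42) -> [42]
dequeue()->42, []
enqueue(32) -> [32]
dequeue()->32, []
enqueue(35) -> [35]
dequeue()->35, []
enqueue(45) -> [45]
dequeue()->45, []

Final queue: []


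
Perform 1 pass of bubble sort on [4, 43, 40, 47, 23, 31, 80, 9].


Initial: [4, 43, 40, 47, 23, 31, 80, 9]
Pass 1: [4, 40, 43, 23, 31, 47, 9, 80] (4 swaps)

After 1 pass: [4, 40, 43, 23, 31, 47, 9, 80]


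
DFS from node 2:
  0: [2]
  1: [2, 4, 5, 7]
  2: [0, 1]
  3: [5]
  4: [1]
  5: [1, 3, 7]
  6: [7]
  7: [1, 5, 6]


Visit 2, push [1, 0]
Visit 0, push []
Visit 1, push [7, 5, 4]
Visit 4, push []
Visit 5, push [7, 3]
Visit 3, push []
Visit 7, push [6]
Visit 6, push []

DFS order: [2, 0, 1, 4, 5, 3, 7, 6]


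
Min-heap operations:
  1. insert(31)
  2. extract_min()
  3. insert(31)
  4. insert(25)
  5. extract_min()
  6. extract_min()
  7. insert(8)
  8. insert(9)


insert(31) -> [31]
extract_min()->31, []
insert(31) -> [31]
insert(25) -> [25, 31]
extract_min()->25, [31]
extract_min()->31, []
insert(8) -> [8]
insert(9) -> [8, 9]

Final heap: [8, 9]


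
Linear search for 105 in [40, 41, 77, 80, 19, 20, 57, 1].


i=0: 40!=105
i=1: 41!=105
i=2: 77!=105
i=3: 80!=105
i=4: 19!=105
i=5: 20!=105
i=6: 57!=105
i=7: 1!=105

Not found, 8 comps


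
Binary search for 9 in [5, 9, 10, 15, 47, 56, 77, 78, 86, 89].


Step 1: lo=0, hi=9, mid=4, val=47
Step 2: lo=0, hi=3, mid=1, val=9

Found at index 1


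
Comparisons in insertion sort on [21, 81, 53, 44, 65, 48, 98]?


Algorithm: insertion sort
Input: [21, 81, 53, 44, 65, 48, 98]
Sorted: [21, 44, 48, 53, 65, 81, 98]

13


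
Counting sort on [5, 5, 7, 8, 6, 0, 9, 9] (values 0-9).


Input: [5, 5, 7, 8, 6, 0, 9, 9]
Counts: [1, 0, 0, 0, 0, 2, 1, 1, 1, 2]

Sorted: [0, 5, 5, 6, 7, 8, 9, 9]


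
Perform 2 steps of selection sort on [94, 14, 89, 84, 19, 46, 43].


Initial: [94, 14, 89, 84, 19, 46, 43]
Step 1: min=14 at 1
  Swap: [14, 94, 89, 84, 19, 46, 43]
Step 2: min=19 at 4
  Swap: [14, 19, 89, 84, 94, 46, 43]

After 2 steps: [14, 19, 89, 84, 94, 46, 43]


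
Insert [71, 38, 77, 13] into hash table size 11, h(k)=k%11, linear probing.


Insert 71: h=5 -> slot 5
Insert 38: h=5, 1 probes -> slot 6
Insert 77: h=0 -> slot 0
Insert 13: h=2 -> slot 2

Table: [77, None, 13, None, None, 71, 38, None, None, None, None]


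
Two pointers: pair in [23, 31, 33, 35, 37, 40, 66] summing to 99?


lo=0(23)+hi=6(66)=89
lo=1(31)+hi=6(66)=97
lo=2(33)+hi=6(66)=99

Yes: 33+66=99


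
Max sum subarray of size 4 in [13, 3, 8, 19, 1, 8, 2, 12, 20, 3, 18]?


[0:4]: 43
[1:5]: 31
[2:6]: 36
[3:7]: 30
[4:8]: 23
[5:9]: 42
[6:10]: 37
[7:11]: 53

Max: 53 at [7:11]


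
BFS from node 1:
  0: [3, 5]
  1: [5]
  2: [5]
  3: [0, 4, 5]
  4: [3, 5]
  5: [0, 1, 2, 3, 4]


Visit 1, enqueue [5]
Visit 5, enqueue [0, 2, 3, 4]
Visit 0, enqueue []
Visit 2, enqueue []
Visit 3, enqueue []
Visit 4, enqueue []

BFS order: [1, 5, 0, 2, 3, 4]


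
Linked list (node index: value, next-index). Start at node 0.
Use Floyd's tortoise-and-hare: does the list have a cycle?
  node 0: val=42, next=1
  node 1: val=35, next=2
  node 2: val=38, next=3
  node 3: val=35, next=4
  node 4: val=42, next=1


Floyd's tortoise (slow, +1) and hare (fast, +2):
  init: slow=0, fast=0
  step 1: slow=1, fast=2
  step 2: slow=2, fast=4
  step 3: slow=3, fast=2
  step 4: slow=4, fast=4
  slow == fast at node 4: cycle detected

Cycle: yes


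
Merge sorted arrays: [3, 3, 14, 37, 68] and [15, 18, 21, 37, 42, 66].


Take 3 from A
Take 3 from A
Take 14 from A
Take 15 from B
Take 18 from B
Take 21 from B
Take 37 from A
Take 37 from B
Take 42 from B
Take 66 from B

Merged: [3, 3, 14, 15, 18, 21, 37, 37, 42, 66, 68]


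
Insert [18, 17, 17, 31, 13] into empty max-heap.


Insert 18: [18]
Insert 17: [18, 17]
Insert 17: [18, 17, 17]
Insert 31: [31, 18, 17, 17]
Insert 13: [31, 18, 17, 17, 13]

Final heap: [31, 18, 17, 17, 13]


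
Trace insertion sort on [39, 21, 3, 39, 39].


Initial: [39, 21, 3, 39, 39]
Insert 21: [21, 39, 3, 39, 39]
Insert 3: [3, 21, 39, 39, 39]
Insert 39: [3, 21, 39, 39, 39]
Insert 39: [3, 21, 39, 39, 39]

Sorted: [3, 21, 39, 39, 39]


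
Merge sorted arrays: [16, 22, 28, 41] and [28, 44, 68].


Take 16 from A
Take 22 from A
Take 28 from A
Take 28 from B
Take 41 from A

Merged: [16, 22, 28, 28, 41, 44, 68]


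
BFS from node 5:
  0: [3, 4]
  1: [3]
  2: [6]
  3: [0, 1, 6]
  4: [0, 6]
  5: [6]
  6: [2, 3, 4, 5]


Visit 5, enqueue [6]
Visit 6, enqueue [2, 3, 4]
Visit 2, enqueue []
Visit 3, enqueue [0, 1]
Visit 4, enqueue []
Visit 0, enqueue []
Visit 1, enqueue []

BFS order: [5, 6, 2, 3, 4, 0, 1]


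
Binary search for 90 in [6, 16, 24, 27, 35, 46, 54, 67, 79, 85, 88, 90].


Step 1: lo=0, hi=11, mid=5, val=46
Step 2: lo=6, hi=11, mid=8, val=79
Step 3: lo=9, hi=11, mid=10, val=88
Step 4: lo=11, hi=11, mid=11, val=90

Found at index 11


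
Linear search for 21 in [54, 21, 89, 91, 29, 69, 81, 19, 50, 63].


i=0: 54!=21
i=1: 21==21 found!

Found at 1, 2 comps


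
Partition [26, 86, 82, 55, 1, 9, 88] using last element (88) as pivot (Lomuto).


Pivot: 88
  26 <= 88: advance i (no swap)
  86 <= 88: advance i (no swap)
  82 <= 88: advance i (no swap)
  55 <= 88: advance i (no swap)
  1 <= 88: advance i (no swap)
  9 <= 88: advance i (no swap)
Place pivot at 6: [26, 86, 82, 55, 1, 9, 88]

Partitioned: [26, 86, 82, 55, 1, 9, 88]


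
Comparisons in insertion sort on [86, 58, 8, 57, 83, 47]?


Algorithm: insertion sort
Input: [86, 58, 8, 57, 83, 47]
Sorted: [8, 47, 57, 58, 83, 86]

13


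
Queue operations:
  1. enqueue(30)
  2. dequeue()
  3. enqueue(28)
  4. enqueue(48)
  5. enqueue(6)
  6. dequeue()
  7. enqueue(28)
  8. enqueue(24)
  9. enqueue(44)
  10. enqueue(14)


enqueue(30) -> [30]
dequeue()->30, []
enqueue(28) -> [28]
enqueue(48) -> [28, 48]
enqueue(6) -> [28, 48, 6]
dequeue()->28, [48, 6]
enqueue(28) -> [48, 6, 28]
enqueue(24) -> [48, 6, 28, 24]
enqueue(44) -> [48, 6, 28, 24, 44]
enqueue(14) -> [48, 6, 28, 24, 44, 14]

Final queue: [48, 6, 28, 24, 44, 14]


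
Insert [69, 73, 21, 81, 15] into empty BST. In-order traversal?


Insert 69: root
Insert 73: R from 69
Insert 21: L from 69
Insert 81: R from 69 -> R from 73
Insert 15: L from 69 -> L from 21

In-order: [15, 21, 69, 73, 81]


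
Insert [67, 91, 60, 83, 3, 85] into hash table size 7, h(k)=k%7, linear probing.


Insert 67: h=4 -> slot 4
Insert 91: h=0 -> slot 0
Insert 60: h=4, 1 probes -> slot 5
Insert 83: h=6 -> slot 6
Insert 3: h=3 -> slot 3
Insert 85: h=1 -> slot 1

Table: [91, 85, None, 3, 67, 60, 83]


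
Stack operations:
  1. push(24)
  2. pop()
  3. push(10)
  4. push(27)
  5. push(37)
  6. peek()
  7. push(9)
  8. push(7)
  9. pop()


push(24) -> [24]
pop()->24, []
push(10) -> [10]
push(27) -> [10, 27]
push(37) -> [10, 27, 37]
peek()->37
push(9) -> [10, 27, 37, 9]
push(7) -> [10, 27, 37, 9, 7]
pop()->7, [10, 27, 37, 9]

Final stack: [10, 27, 37, 9]


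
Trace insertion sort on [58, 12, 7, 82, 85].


Initial: [58, 12, 7, 82, 85]
Insert 12: [12, 58, 7, 82, 85]
Insert 7: [7, 12, 58, 82, 85]
Insert 82: [7, 12, 58, 82, 85]
Insert 85: [7, 12, 58, 82, 85]

Sorted: [7, 12, 58, 82, 85]


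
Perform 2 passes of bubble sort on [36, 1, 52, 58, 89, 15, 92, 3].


Initial: [36, 1, 52, 58, 89, 15, 92, 3]
Pass 1: [1, 36, 52, 58, 15, 89, 3, 92] (3 swaps)
Pass 2: [1, 36, 52, 15, 58, 3, 89, 92] (2 swaps)

After 2 passes: [1, 36, 52, 15, 58, 3, 89, 92]


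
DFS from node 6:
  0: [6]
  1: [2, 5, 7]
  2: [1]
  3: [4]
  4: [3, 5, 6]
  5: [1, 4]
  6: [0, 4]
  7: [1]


Visit 6, push [4, 0]
Visit 0, push []
Visit 4, push [5, 3]
Visit 3, push []
Visit 5, push [1]
Visit 1, push [7, 2]
Visit 2, push []
Visit 7, push []

DFS order: [6, 0, 4, 3, 5, 1, 2, 7]


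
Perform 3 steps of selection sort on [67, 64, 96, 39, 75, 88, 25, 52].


Initial: [67, 64, 96, 39, 75, 88, 25, 52]
Step 1: min=25 at 6
  Swap: [25, 64, 96, 39, 75, 88, 67, 52]
Step 2: min=39 at 3
  Swap: [25, 39, 96, 64, 75, 88, 67, 52]
Step 3: min=52 at 7
  Swap: [25, 39, 52, 64, 75, 88, 67, 96]

After 3 steps: [25, 39, 52, 64, 75, 88, 67, 96]


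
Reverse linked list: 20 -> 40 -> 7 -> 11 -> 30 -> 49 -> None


Step 1: curr=20, set curr.next=prev(None) | reversed so far: 20
Step 2: curr=40, set curr.next=prev(20) | reversed so far: 40 -> 20
Step 3: curr=7, set curr.next=prev(40) | reversed so far: 7 -> 40 -> 20
Step 4: curr=11, set curr.next=prev(7) | reversed so far: 11 -> 7 -> 40 -> 20
Step 5: curr=30, set curr.next=prev(11) | reversed so far: 30 -> 11 -> 7 -> 40 -> 20
Step 6: curr=49, set curr.next=prev(30) | reversed so far: 49 -> 30 -> 11 -> 7 -> 40 -> 20

49 -> 30 -> 11 -> 7 -> 40 -> 20 -> None


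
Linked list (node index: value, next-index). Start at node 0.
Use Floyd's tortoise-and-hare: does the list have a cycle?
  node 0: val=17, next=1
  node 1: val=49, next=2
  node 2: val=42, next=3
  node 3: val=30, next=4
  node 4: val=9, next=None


Floyd's tortoise (slow, +1) and hare (fast, +2):
  init: slow=0, fast=0
  step 1: slow=1, fast=2
  step 2: slow=2, fast=4
  step 3: fast -> None, no cycle

Cycle: no


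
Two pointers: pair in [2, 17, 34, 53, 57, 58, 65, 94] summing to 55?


lo=0(2)+hi=7(94)=96
lo=0(2)+hi=6(65)=67
lo=0(2)+hi=5(58)=60
lo=0(2)+hi=4(57)=59
lo=0(2)+hi=3(53)=55

Yes: 2+53=55


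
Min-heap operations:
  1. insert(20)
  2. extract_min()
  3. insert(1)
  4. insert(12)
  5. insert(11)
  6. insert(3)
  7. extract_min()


insert(20) -> [20]
extract_min()->20, []
insert(1) -> [1]
insert(12) -> [1, 12]
insert(11) -> [1, 12, 11]
insert(3) -> [1, 3, 11, 12]
extract_min()->1, [3, 12, 11]

Final heap: [3, 12, 11]


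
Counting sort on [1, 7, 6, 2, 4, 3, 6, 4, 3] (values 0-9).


Input: [1, 7, 6, 2, 4, 3, 6, 4, 3]
Counts: [0, 1, 1, 2, 2, 0, 2, 1, 0, 0]

Sorted: [1, 2, 3, 3, 4, 4, 6, 6, 7]


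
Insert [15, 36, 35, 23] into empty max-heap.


Insert 15: [15]
Insert 36: [36, 15]
Insert 35: [36, 15, 35]
Insert 23: [36, 23, 35, 15]

Final heap: [36, 23, 35, 15]


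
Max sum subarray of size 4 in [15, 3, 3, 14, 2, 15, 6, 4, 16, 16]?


[0:4]: 35
[1:5]: 22
[2:6]: 34
[3:7]: 37
[4:8]: 27
[5:9]: 41
[6:10]: 42

Max: 42 at [6:10]


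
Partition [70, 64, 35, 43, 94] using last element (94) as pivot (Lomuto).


Pivot: 94
  70 <= 94: advance i (no swap)
  64 <= 94: advance i (no swap)
  35 <= 94: advance i (no swap)
  43 <= 94: advance i (no swap)
Place pivot at 4: [70, 64, 35, 43, 94]

Partitioned: [70, 64, 35, 43, 94]


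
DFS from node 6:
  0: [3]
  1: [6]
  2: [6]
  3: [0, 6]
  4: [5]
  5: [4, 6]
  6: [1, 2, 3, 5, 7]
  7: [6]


Visit 6, push [7, 5, 3, 2, 1]
Visit 1, push []
Visit 2, push []
Visit 3, push [0]
Visit 0, push []
Visit 5, push [4]
Visit 4, push []
Visit 7, push []

DFS order: [6, 1, 2, 3, 0, 5, 4, 7]


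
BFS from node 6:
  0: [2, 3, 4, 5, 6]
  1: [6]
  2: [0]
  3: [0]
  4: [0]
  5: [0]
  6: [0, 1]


Visit 6, enqueue [0, 1]
Visit 0, enqueue [2, 3, 4, 5]
Visit 1, enqueue []
Visit 2, enqueue []
Visit 3, enqueue []
Visit 4, enqueue []
Visit 5, enqueue []

BFS order: [6, 0, 1, 2, 3, 4, 5]


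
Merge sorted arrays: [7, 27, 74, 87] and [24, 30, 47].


Take 7 from A
Take 24 from B
Take 27 from A
Take 30 from B
Take 47 from B

Merged: [7, 24, 27, 30, 47, 74, 87]


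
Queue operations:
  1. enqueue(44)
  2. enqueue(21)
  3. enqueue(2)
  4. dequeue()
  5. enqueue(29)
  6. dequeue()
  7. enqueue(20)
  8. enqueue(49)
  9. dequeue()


enqueue(44) -> [44]
enqueue(21) -> [44, 21]
enqueue(2) -> [44, 21, 2]
dequeue()->44, [21, 2]
enqueue(29) -> [21, 2, 29]
dequeue()->21, [2, 29]
enqueue(20) -> [2, 29, 20]
enqueue(49) -> [2, 29, 20, 49]
dequeue()->2, [29, 20, 49]

Final queue: [29, 20, 49]


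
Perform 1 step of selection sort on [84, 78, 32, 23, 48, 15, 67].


Initial: [84, 78, 32, 23, 48, 15, 67]
Step 1: min=15 at 5
  Swap: [15, 78, 32, 23, 48, 84, 67]

After 1 step: [15, 78, 32, 23, 48, 84, 67]


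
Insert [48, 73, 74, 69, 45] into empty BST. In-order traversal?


Insert 48: root
Insert 73: R from 48
Insert 74: R from 48 -> R from 73
Insert 69: R from 48 -> L from 73
Insert 45: L from 48

In-order: [45, 48, 69, 73, 74]


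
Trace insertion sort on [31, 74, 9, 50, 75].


Initial: [31, 74, 9, 50, 75]
Insert 74: [31, 74, 9, 50, 75]
Insert 9: [9, 31, 74, 50, 75]
Insert 50: [9, 31, 50, 74, 75]
Insert 75: [9, 31, 50, 74, 75]

Sorted: [9, 31, 50, 74, 75]


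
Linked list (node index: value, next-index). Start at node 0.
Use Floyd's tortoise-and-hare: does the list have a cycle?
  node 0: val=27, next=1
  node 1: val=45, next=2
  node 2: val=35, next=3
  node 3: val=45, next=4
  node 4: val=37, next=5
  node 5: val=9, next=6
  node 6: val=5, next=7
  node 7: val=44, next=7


Floyd's tortoise (slow, +1) and hare (fast, +2):
  init: slow=0, fast=0
  step 1: slow=1, fast=2
  step 2: slow=2, fast=4
  step 3: slow=3, fast=6
  step 4: slow=4, fast=7
  step 5: slow=5, fast=7
  step 6: slow=6, fast=7
  step 7: slow=7, fast=7
  slow == fast at node 7: cycle detected

Cycle: yes


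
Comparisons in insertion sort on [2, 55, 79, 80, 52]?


Algorithm: insertion sort
Input: [2, 55, 79, 80, 52]
Sorted: [2, 52, 55, 79, 80]

7


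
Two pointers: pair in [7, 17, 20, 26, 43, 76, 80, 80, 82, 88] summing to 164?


lo=0(7)+hi=9(88)=95
lo=1(17)+hi=9(88)=105
lo=2(20)+hi=9(88)=108
lo=3(26)+hi=9(88)=114
lo=4(43)+hi=9(88)=131
lo=5(76)+hi=9(88)=164

Yes: 76+88=164


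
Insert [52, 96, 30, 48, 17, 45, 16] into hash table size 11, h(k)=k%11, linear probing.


Insert 52: h=8 -> slot 8
Insert 96: h=8, 1 probes -> slot 9
Insert 30: h=8, 2 probes -> slot 10
Insert 48: h=4 -> slot 4
Insert 17: h=6 -> slot 6
Insert 45: h=1 -> slot 1
Insert 16: h=5 -> slot 5

Table: [None, 45, None, None, 48, 16, 17, None, 52, 96, 30]


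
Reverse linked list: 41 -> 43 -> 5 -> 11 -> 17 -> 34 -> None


Step 1: curr=41, set curr.next=prev(None) | reversed so far: 41
Step 2: curr=43, set curr.next=prev(41) | reversed so far: 43 -> 41
Step 3: curr=5, set curr.next=prev(43) | reversed so far: 5 -> 43 -> 41
Step 4: curr=11, set curr.next=prev(5) | reversed so far: 11 -> 5 -> 43 -> 41
Step 5: curr=17, set curr.next=prev(11) | reversed so far: 17 -> 11 -> 5 -> 43 -> 41
Step 6: curr=34, set curr.next=prev(17) | reversed so far: 34 -> 17 -> 11 -> 5 -> 43 -> 41

34 -> 17 -> 11 -> 5 -> 43 -> 41 -> None


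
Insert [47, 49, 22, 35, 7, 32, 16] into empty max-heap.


Insert 47: [47]
Insert 49: [49, 47]
Insert 22: [49, 47, 22]
Insert 35: [49, 47, 22, 35]
Insert 7: [49, 47, 22, 35, 7]
Insert 32: [49, 47, 32, 35, 7, 22]
Insert 16: [49, 47, 32, 35, 7, 22, 16]

Final heap: [49, 47, 32, 35, 7, 22, 16]


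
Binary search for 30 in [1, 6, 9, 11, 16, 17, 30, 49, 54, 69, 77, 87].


Step 1: lo=0, hi=11, mid=5, val=17
Step 2: lo=6, hi=11, mid=8, val=54
Step 3: lo=6, hi=7, mid=6, val=30

Found at index 6


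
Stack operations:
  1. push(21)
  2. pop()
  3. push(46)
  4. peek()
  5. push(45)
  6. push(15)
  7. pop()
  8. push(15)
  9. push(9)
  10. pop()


push(21) -> [21]
pop()->21, []
push(46) -> [46]
peek()->46
push(45) -> [46, 45]
push(15) -> [46, 45, 15]
pop()->15, [46, 45]
push(15) -> [46, 45, 15]
push(9) -> [46, 45, 15, 9]
pop()->9, [46, 45, 15]

Final stack: [46, 45, 15]


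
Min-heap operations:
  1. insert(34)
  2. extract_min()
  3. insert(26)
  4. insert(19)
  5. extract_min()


insert(34) -> [34]
extract_min()->34, []
insert(26) -> [26]
insert(19) -> [19, 26]
extract_min()->19, [26]

Final heap: [26]


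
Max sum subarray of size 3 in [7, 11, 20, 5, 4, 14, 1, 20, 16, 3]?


[0:3]: 38
[1:4]: 36
[2:5]: 29
[3:6]: 23
[4:7]: 19
[5:8]: 35
[6:9]: 37
[7:10]: 39

Max: 39 at [7:10]


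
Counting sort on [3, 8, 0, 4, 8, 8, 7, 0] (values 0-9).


Input: [3, 8, 0, 4, 8, 8, 7, 0]
Counts: [2, 0, 0, 1, 1, 0, 0, 1, 3, 0]

Sorted: [0, 0, 3, 4, 7, 8, 8, 8]


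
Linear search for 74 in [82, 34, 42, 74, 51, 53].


i=0: 82!=74
i=1: 34!=74
i=2: 42!=74
i=3: 74==74 found!

Found at 3, 4 comps


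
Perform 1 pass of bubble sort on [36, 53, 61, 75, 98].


Initial: [36, 53, 61, 75, 98]
Pass 1: [36, 53, 61, 75, 98] (0 swaps)

After 1 pass: [36, 53, 61, 75, 98]


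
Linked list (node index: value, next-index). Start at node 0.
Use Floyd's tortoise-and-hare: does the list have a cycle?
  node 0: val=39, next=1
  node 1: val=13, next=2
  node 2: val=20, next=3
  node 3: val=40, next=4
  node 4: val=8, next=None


Floyd's tortoise (slow, +1) and hare (fast, +2):
  init: slow=0, fast=0
  step 1: slow=1, fast=2
  step 2: slow=2, fast=4
  step 3: fast -> None, no cycle

Cycle: no


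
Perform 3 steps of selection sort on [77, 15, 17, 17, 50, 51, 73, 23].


Initial: [77, 15, 17, 17, 50, 51, 73, 23]
Step 1: min=15 at 1
  Swap: [15, 77, 17, 17, 50, 51, 73, 23]
Step 2: min=17 at 2
  Swap: [15, 17, 77, 17, 50, 51, 73, 23]
Step 3: min=17 at 3
  Swap: [15, 17, 17, 77, 50, 51, 73, 23]

After 3 steps: [15, 17, 17, 77, 50, 51, 73, 23]


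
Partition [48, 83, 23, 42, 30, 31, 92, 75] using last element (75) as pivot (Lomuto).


Pivot: 75
  48 <= 75: advance i (no swap)
  23 <= 75: swap -> [48, 23, 83, 42, 30, 31, 92, 75]
  42 <= 75: swap -> [48, 23, 42, 83, 30, 31, 92, 75]
  30 <= 75: swap -> [48, 23, 42, 30, 83, 31, 92, 75]
  31 <= 75: swap -> [48, 23, 42, 30, 31, 83, 92, 75]
Place pivot at 5: [48, 23, 42, 30, 31, 75, 92, 83]

Partitioned: [48, 23, 42, 30, 31, 75, 92, 83]


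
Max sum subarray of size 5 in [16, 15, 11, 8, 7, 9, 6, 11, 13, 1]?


[0:5]: 57
[1:6]: 50
[2:7]: 41
[3:8]: 41
[4:9]: 46
[5:10]: 40

Max: 57 at [0:5]


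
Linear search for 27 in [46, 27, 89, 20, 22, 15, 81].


i=0: 46!=27
i=1: 27==27 found!

Found at 1, 2 comps


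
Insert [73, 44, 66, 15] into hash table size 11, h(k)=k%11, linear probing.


Insert 73: h=7 -> slot 7
Insert 44: h=0 -> slot 0
Insert 66: h=0, 1 probes -> slot 1
Insert 15: h=4 -> slot 4

Table: [44, 66, None, None, 15, None, None, 73, None, None, None]


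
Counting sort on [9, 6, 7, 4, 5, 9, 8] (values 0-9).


Input: [9, 6, 7, 4, 5, 9, 8]
Counts: [0, 0, 0, 0, 1, 1, 1, 1, 1, 2]

Sorted: [4, 5, 6, 7, 8, 9, 9]


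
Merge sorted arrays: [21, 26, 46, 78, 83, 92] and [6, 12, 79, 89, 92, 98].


Take 6 from B
Take 12 from B
Take 21 from A
Take 26 from A
Take 46 from A
Take 78 from A
Take 79 from B
Take 83 from A
Take 89 from B
Take 92 from A

Merged: [6, 12, 21, 26, 46, 78, 79, 83, 89, 92, 92, 98]


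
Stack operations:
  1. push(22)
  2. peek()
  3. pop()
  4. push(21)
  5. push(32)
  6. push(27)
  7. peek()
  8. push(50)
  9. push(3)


push(22) -> [22]
peek()->22
pop()->22, []
push(21) -> [21]
push(32) -> [21, 32]
push(27) -> [21, 32, 27]
peek()->27
push(50) -> [21, 32, 27, 50]
push(3) -> [21, 32, 27, 50, 3]

Final stack: [21, 32, 27, 50, 3]


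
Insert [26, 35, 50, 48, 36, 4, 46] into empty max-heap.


Insert 26: [26]
Insert 35: [35, 26]
Insert 50: [50, 26, 35]
Insert 48: [50, 48, 35, 26]
Insert 36: [50, 48, 35, 26, 36]
Insert 4: [50, 48, 35, 26, 36, 4]
Insert 46: [50, 48, 46, 26, 36, 4, 35]

Final heap: [50, 48, 46, 26, 36, 4, 35]


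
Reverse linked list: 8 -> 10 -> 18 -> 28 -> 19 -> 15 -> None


Step 1: curr=8, set curr.next=prev(None) | reversed so far: 8
Step 2: curr=10, set curr.next=prev(8) | reversed so far: 10 -> 8
Step 3: curr=18, set curr.next=prev(10) | reversed so far: 18 -> 10 -> 8
Step 4: curr=28, set curr.next=prev(18) | reversed so far: 28 -> 18 -> 10 -> 8
Step 5: curr=19, set curr.next=prev(28) | reversed so far: 19 -> 28 -> 18 -> 10 -> 8
Step 6: curr=15, set curr.next=prev(19) | reversed so far: 15 -> 19 -> 28 -> 18 -> 10 -> 8

15 -> 19 -> 28 -> 18 -> 10 -> 8 -> None


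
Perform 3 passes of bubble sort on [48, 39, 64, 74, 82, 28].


Initial: [48, 39, 64, 74, 82, 28]
Pass 1: [39, 48, 64, 74, 28, 82] (2 swaps)
Pass 2: [39, 48, 64, 28, 74, 82] (1 swaps)
Pass 3: [39, 48, 28, 64, 74, 82] (1 swaps)

After 3 passes: [39, 48, 28, 64, 74, 82]


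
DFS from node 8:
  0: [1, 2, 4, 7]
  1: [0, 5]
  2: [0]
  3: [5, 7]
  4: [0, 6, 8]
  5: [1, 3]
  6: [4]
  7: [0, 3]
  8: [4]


Visit 8, push [4]
Visit 4, push [6, 0]
Visit 0, push [7, 2, 1]
Visit 1, push [5]
Visit 5, push [3]
Visit 3, push [7]
Visit 7, push []
Visit 2, push []
Visit 6, push []

DFS order: [8, 4, 0, 1, 5, 3, 7, 2, 6]


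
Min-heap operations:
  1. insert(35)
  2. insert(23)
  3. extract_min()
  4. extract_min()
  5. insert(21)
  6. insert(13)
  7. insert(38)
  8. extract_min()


insert(35) -> [35]
insert(23) -> [23, 35]
extract_min()->23, [35]
extract_min()->35, []
insert(21) -> [21]
insert(13) -> [13, 21]
insert(38) -> [13, 21, 38]
extract_min()->13, [21, 38]

Final heap: [21, 38]


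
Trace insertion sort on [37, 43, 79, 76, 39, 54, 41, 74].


Initial: [37, 43, 79, 76, 39, 54, 41, 74]
Insert 43: [37, 43, 79, 76, 39, 54, 41, 74]
Insert 79: [37, 43, 79, 76, 39, 54, 41, 74]
Insert 76: [37, 43, 76, 79, 39, 54, 41, 74]
Insert 39: [37, 39, 43, 76, 79, 54, 41, 74]
Insert 54: [37, 39, 43, 54, 76, 79, 41, 74]
Insert 41: [37, 39, 41, 43, 54, 76, 79, 74]
Insert 74: [37, 39, 41, 43, 54, 74, 76, 79]

Sorted: [37, 39, 41, 43, 54, 74, 76, 79]


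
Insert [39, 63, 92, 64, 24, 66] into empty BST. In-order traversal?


Insert 39: root
Insert 63: R from 39
Insert 92: R from 39 -> R from 63
Insert 64: R from 39 -> R from 63 -> L from 92
Insert 24: L from 39
Insert 66: R from 39 -> R from 63 -> L from 92 -> R from 64

In-order: [24, 39, 63, 64, 66, 92]


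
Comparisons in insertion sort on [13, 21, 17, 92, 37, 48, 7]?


Algorithm: insertion sort
Input: [13, 21, 17, 92, 37, 48, 7]
Sorted: [7, 13, 17, 21, 37, 48, 92]

14


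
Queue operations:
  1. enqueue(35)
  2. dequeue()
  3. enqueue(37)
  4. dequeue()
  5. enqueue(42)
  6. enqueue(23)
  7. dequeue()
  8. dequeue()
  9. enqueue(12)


enqueue(35) -> [35]
dequeue()->35, []
enqueue(37) -> [37]
dequeue()->37, []
enqueue(42) -> [42]
enqueue(23) -> [42, 23]
dequeue()->42, [23]
dequeue()->23, []
enqueue(12) -> [12]

Final queue: [12]


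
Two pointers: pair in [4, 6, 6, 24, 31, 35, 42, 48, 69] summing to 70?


lo=0(4)+hi=8(69)=73
lo=0(4)+hi=7(48)=52
lo=1(6)+hi=7(48)=54
lo=2(6)+hi=7(48)=54
lo=3(24)+hi=7(48)=72
lo=3(24)+hi=6(42)=66
lo=4(31)+hi=6(42)=73
lo=4(31)+hi=5(35)=66

No pair found


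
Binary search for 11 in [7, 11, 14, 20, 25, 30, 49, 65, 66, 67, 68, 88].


Step 1: lo=0, hi=11, mid=5, val=30
Step 2: lo=0, hi=4, mid=2, val=14
Step 3: lo=0, hi=1, mid=0, val=7
Step 4: lo=1, hi=1, mid=1, val=11

Found at index 1


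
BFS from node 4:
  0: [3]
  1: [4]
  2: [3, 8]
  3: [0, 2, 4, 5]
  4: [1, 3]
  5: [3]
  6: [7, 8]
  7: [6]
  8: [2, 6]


Visit 4, enqueue [1, 3]
Visit 1, enqueue []
Visit 3, enqueue [0, 2, 5]
Visit 0, enqueue []
Visit 2, enqueue [8]
Visit 5, enqueue []
Visit 8, enqueue [6]
Visit 6, enqueue [7]
Visit 7, enqueue []

BFS order: [4, 1, 3, 0, 2, 5, 8, 6, 7]


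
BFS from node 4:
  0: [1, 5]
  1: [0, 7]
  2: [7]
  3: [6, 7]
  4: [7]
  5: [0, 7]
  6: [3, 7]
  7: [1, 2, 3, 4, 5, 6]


Visit 4, enqueue [7]
Visit 7, enqueue [1, 2, 3, 5, 6]
Visit 1, enqueue [0]
Visit 2, enqueue []
Visit 3, enqueue []
Visit 5, enqueue []
Visit 6, enqueue []
Visit 0, enqueue []

BFS order: [4, 7, 1, 2, 3, 5, 6, 0]


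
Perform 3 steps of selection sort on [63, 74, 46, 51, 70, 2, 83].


Initial: [63, 74, 46, 51, 70, 2, 83]
Step 1: min=2 at 5
  Swap: [2, 74, 46, 51, 70, 63, 83]
Step 2: min=46 at 2
  Swap: [2, 46, 74, 51, 70, 63, 83]
Step 3: min=51 at 3
  Swap: [2, 46, 51, 74, 70, 63, 83]

After 3 steps: [2, 46, 51, 74, 70, 63, 83]


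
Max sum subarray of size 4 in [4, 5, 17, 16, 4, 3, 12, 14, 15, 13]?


[0:4]: 42
[1:5]: 42
[2:6]: 40
[3:7]: 35
[4:8]: 33
[5:9]: 44
[6:10]: 54

Max: 54 at [6:10]


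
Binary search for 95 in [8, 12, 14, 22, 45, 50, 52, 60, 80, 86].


Step 1: lo=0, hi=9, mid=4, val=45
Step 2: lo=5, hi=9, mid=7, val=60
Step 3: lo=8, hi=9, mid=8, val=80
Step 4: lo=9, hi=9, mid=9, val=86

Not found


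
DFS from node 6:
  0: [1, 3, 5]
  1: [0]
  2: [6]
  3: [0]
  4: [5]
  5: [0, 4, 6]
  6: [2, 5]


Visit 6, push [5, 2]
Visit 2, push []
Visit 5, push [4, 0]
Visit 0, push [3, 1]
Visit 1, push []
Visit 3, push []
Visit 4, push []

DFS order: [6, 2, 5, 0, 1, 3, 4]


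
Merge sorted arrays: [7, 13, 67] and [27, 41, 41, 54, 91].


Take 7 from A
Take 13 from A
Take 27 from B
Take 41 from B
Take 41 from B
Take 54 from B
Take 67 from A

Merged: [7, 13, 27, 41, 41, 54, 67, 91]


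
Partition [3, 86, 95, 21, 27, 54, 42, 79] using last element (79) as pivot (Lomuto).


Pivot: 79
  3 <= 79: advance i (no swap)
  21 <= 79: swap -> [3, 21, 95, 86, 27, 54, 42, 79]
  27 <= 79: swap -> [3, 21, 27, 86, 95, 54, 42, 79]
  54 <= 79: swap -> [3, 21, 27, 54, 95, 86, 42, 79]
  42 <= 79: swap -> [3, 21, 27, 54, 42, 86, 95, 79]
Place pivot at 5: [3, 21, 27, 54, 42, 79, 95, 86]

Partitioned: [3, 21, 27, 54, 42, 79, 95, 86]


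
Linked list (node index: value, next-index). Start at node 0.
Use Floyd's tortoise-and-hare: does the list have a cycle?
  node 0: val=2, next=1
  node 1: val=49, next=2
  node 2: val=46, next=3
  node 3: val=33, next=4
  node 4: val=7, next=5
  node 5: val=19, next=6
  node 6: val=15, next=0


Floyd's tortoise (slow, +1) and hare (fast, +2):
  init: slow=0, fast=0
  step 1: slow=1, fast=2
  step 2: slow=2, fast=4
  step 3: slow=3, fast=6
  step 4: slow=4, fast=1
  step 5: slow=5, fast=3
  step 6: slow=6, fast=5
  step 7: slow=0, fast=0
  slow == fast at node 0: cycle detected

Cycle: yes


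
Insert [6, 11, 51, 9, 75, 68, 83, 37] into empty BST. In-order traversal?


Insert 6: root
Insert 11: R from 6
Insert 51: R from 6 -> R from 11
Insert 9: R from 6 -> L from 11
Insert 75: R from 6 -> R from 11 -> R from 51
Insert 68: R from 6 -> R from 11 -> R from 51 -> L from 75
Insert 83: R from 6 -> R from 11 -> R from 51 -> R from 75
Insert 37: R from 6 -> R from 11 -> L from 51

In-order: [6, 9, 11, 37, 51, 68, 75, 83]


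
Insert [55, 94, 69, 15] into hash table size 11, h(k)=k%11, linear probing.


Insert 55: h=0 -> slot 0
Insert 94: h=6 -> slot 6
Insert 69: h=3 -> slot 3
Insert 15: h=4 -> slot 4

Table: [55, None, None, 69, 15, None, 94, None, None, None, None]


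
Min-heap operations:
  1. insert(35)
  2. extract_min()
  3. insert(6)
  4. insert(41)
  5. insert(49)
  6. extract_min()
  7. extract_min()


insert(35) -> [35]
extract_min()->35, []
insert(6) -> [6]
insert(41) -> [6, 41]
insert(49) -> [6, 41, 49]
extract_min()->6, [41, 49]
extract_min()->41, [49]

Final heap: [49]


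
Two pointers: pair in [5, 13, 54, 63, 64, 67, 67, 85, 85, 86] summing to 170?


lo=0(5)+hi=9(86)=91
lo=1(13)+hi=9(86)=99
lo=2(54)+hi=9(86)=140
lo=3(63)+hi=9(86)=149
lo=4(64)+hi=9(86)=150
lo=5(67)+hi=9(86)=153
lo=6(67)+hi=9(86)=153
lo=7(85)+hi=9(86)=171
lo=7(85)+hi=8(85)=170

Yes: 85+85=170


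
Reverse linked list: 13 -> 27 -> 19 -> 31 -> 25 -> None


Step 1: curr=13, set curr.next=prev(None) | reversed so far: 13
Step 2: curr=27, set curr.next=prev(13) | reversed so far: 27 -> 13
Step 3: curr=19, set curr.next=prev(27) | reversed so far: 19 -> 27 -> 13
Step 4: curr=31, set curr.next=prev(19) | reversed so far: 31 -> 19 -> 27 -> 13
Step 5: curr=25, set curr.next=prev(31) | reversed so far: 25 -> 31 -> 19 -> 27 -> 13

25 -> 31 -> 19 -> 27 -> 13 -> None


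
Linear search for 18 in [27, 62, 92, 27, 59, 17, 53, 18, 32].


i=0: 27!=18
i=1: 62!=18
i=2: 92!=18
i=3: 27!=18
i=4: 59!=18
i=5: 17!=18
i=6: 53!=18
i=7: 18==18 found!

Found at 7, 8 comps


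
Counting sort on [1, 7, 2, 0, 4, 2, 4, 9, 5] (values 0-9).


Input: [1, 7, 2, 0, 4, 2, 4, 9, 5]
Counts: [1, 1, 2, 0, 2, 1, 0, 1, 0, 1]

Sorted: [0, 1, 2, 2, 4, 4, 5, 7, 9]


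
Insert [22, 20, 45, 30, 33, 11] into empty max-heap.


Insert 22: [22]
Insert 20: [22, 20]
Insert 45: [45, 20, 22]
Insert 30: [45, 30, 22, 20]
Insert 33: [45, 33, 22, 20, 30]
Insert 11: [45, 33, 22, 20, 30, 11]

Final heap: [45, 33, 22, 20, 30, 11]


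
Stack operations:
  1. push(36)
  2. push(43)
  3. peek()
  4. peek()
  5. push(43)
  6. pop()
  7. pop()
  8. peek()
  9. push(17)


push(36) -> [36]
push(43) -> [36, 43]
peek()->43
peek()->43
push(43) -> [36, 43, 43]
pop()->43, [36, 43]
pop()->43, [36]
peek()->36
push(17) -> [36, 17]

Final stack: [36, 17]


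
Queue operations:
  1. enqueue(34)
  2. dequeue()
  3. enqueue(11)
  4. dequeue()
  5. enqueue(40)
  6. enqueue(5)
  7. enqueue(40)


enqueue(34) -> [34]
dequeue()->34, []
enqueue(11) -> [11]
dequeue()->11, []
enqueue(40) -> [40]
enqueue(5) -> [40, 5]
enqueue(40) -> [40, 5, 40]

Final queue: [40, 5, 40]
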